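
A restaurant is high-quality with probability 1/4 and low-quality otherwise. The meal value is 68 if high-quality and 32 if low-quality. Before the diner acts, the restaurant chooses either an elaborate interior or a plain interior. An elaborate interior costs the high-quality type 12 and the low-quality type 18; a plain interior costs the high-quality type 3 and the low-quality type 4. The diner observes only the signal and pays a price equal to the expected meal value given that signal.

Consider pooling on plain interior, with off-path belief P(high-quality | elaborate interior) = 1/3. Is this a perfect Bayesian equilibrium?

Yes

At the pooled signal (plain interior) the diner holds the prior 1/4 and pays 1/4·68 + 3/4·32 = 41. Off-path (elaborate interior) belief 1/3 gives 1/3·68 + 2/3·32 = 44.
High-quality: plain interior gives 41 − 3 = 38; elaborate interior gives 44 − 12 = 32. Stays. ✓
Low-quality: plain interior gives 41 − 4 = 37; elaborate interior gives 44 − 18 = 26. Stays. ✓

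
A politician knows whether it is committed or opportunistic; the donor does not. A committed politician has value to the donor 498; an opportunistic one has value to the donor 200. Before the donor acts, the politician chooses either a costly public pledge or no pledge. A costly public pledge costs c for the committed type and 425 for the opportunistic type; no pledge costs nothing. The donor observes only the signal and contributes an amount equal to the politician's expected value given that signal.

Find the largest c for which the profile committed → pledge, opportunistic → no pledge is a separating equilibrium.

Under separation: pledge → committed (pays 498); no pledge → opportunistic (pays 200).
Opportunistic: 200 − 0 = 200 ≥ 498 − 425 = 73. Holds regardless of c. ✓
Committed: 498 − c ≥ 200 − 0, so c ≤ 498 − 200 = 298.

298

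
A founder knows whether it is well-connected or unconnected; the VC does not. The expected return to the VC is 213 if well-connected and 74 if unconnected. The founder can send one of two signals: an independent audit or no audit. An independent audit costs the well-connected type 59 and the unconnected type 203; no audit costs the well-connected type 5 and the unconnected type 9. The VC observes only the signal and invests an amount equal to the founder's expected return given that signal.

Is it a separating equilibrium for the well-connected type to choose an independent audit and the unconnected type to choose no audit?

Yes

Under separation the VC infers type exactly: audit → well-connected (pays 213), no audit → unconnected (pays 74).
Well-connected: audit gives 213 − 59 = 154; no audit gives 74 − 5 = 69. No deviation. ✓
Unconnected: no audit gives 74 − 9 = 65; audit gives 213 − 203 = 10. No deviation. ✓
Neither type gains from mimicking the other.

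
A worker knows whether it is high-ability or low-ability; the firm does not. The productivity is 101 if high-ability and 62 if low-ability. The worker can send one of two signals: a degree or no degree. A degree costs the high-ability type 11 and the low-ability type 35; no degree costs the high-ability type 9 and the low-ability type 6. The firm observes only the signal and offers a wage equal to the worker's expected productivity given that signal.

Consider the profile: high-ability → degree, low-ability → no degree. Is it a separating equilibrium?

No

Under separation the firm infers type exactly: degree → high-ability (pays 101), no degree → low-ability (pays 62).
High-ability: degree gives 101 − 11 = 90; no degree gives 62 − 9 = 53. No deviation. ✓
Low-ability: no degree gives 62 − 6 = 56; degree gives 101 − 35 = 66. Would deviate. ✗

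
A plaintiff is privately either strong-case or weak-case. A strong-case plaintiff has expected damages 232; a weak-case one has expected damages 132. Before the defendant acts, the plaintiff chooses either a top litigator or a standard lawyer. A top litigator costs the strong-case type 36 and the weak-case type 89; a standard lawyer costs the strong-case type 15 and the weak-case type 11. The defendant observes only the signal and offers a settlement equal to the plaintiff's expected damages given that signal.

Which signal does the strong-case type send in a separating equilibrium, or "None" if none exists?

Try strong-case → top litigator, weak-case → standard lawyer:
  If types separate, top litigator earns payment 232 and standard lawyer earns 132.
  Strong-case: top litigator gives 232 − 36 = 196; standard lawyer gives 132 − 15 = 117. No deviation. ✓
  Weak-case: standard lawyer gives 132 − 11 = 121; top litigator gives 232 − 89 = 143. Would deviate. ✗
Try strong-case → standard lawyer, weak-case → top litigator:
  If types separate, standard lawyer earns payment 232 and top litigator earns 132.
  Strong-case: standard lawyer gives 232 − 15 = 217; top litigator gives 132 − 36 = 96. No deviation. ✓
  Weak-case: top litigator gives 132 − 89 = 43; standard lawyer gives 232 − 11 = 221. Would deviate. ✗
Neither assignment is incentive-compatible.

None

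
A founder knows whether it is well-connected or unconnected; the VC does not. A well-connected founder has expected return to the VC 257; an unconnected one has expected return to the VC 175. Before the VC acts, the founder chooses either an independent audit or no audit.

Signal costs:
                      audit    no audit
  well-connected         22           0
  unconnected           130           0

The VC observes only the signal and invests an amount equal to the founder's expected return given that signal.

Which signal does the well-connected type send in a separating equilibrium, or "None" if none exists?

audit

Try well-connected → audit, unconnected → no audit:
  If types separate, audit earns payment 257 and no audit earns 175.
  Well-connected: audit gives 257 − 22 = 235; no audit gives 175 − 0 = 175. No deviation. ✓
  Unconnected: no audit gives 175 − 0 = 175; audit gives 257 − 130 = 127. No deviation. ✓
Both hold — the well-connected type sends audit.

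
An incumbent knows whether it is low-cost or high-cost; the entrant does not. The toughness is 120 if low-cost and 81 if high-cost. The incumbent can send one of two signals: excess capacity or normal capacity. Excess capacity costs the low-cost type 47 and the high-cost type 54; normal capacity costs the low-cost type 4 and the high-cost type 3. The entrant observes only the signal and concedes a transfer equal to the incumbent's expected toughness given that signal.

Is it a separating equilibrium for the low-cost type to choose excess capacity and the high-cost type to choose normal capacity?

No

If types separate, excess capacity earns payment 120 and normal capacity earns 81.
Low-cost: excess capacity gives 120 − 47 = 73; normal capacity gives 81 − 4 = 77. Would deviate. ✗
High-cost: normal capacity gives 81 − 3 = 78; excess capacity gives 120 − 54 = 66. No deviation. ✓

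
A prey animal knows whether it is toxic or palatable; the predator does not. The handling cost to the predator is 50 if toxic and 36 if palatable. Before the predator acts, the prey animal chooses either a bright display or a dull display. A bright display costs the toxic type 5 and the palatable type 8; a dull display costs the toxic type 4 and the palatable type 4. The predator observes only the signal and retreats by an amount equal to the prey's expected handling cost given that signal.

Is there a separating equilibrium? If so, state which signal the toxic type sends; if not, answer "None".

None

Try toxic → bright display, palatable → dull display:
  Under separation the predator infers type exactly: bright display → toxic (pays 50), dull display → palatable (pays 36).
  Toxic: bright display gives 50 − 5 = 45; dull display gives 36 − 4 = 32. No deviation. ✓
  Palatable: dull display gives 36 − 4 = 32; bright display gives 50 − 8 = 42. Would deviate. ✗
Try toxic → dull display, palatable → bright display:
  Under separation the predator infers type exactly: dull display → toxic (pays 50), bright display → palatable (pays 36).
  Toxic: dull display gives 50 − 4 = 46; bright display gives 36 − 5 = 31. No deviation. ✓
  Palatable: bright display gives 36 − 8 = 28; dull display gives 50 − 4 = 46. Would deviate. ✗
Neither assignment is incentive-compatible.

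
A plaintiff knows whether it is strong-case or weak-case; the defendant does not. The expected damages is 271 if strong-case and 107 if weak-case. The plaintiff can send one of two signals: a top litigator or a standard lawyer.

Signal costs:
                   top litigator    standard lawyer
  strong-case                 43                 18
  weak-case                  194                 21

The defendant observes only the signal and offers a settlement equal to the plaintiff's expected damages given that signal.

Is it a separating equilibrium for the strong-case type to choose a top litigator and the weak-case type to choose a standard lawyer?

Yes

If types separate, top litigator earns payment 271 and standard lawyer earns 107.
Strong-case: top litigator gives 271 − 43 = 228; standard lawyer gives 107 − 18 = 89. No deviation. ✓
Weak-case: standard lawyer gives 107 − 21 = 86; top litigator gives 271 − 194 = 77. No deviation. ✓
Both incentive constraints hold.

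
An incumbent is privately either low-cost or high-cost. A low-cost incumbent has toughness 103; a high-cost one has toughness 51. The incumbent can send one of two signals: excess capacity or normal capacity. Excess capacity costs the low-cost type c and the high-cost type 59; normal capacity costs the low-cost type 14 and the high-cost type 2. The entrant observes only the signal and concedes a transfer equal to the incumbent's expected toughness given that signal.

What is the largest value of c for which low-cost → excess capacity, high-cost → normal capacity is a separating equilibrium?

66

Under separation: excess capacity → low-cost (pays 103); normal capacity → high-cost (pays 51).
High-cost: 51 − 2 = 49 ≥ 103 − 59 = 44. Holds regardless of c. ✓
Low-cost: 103 − c ≥ 51 − 14, so c ≤ 103 − 37 = 66.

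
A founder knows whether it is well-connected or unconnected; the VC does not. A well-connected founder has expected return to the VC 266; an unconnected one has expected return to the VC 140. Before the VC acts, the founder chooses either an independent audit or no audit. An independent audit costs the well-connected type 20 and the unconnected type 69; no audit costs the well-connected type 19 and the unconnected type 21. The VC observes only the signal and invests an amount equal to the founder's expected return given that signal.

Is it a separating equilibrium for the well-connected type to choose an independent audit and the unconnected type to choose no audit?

No

Under separation the VC infers type exactly: audit → well-connected (pays 266), no audit → unconnected (pays 140).
Well-connected: audit gives 266 − 20 = 246; no audit gives 140 − 19 = 121. No deviation. ✓
Unconnected: no audit gives 140 − 21 = 119; audit gives 266 − 69 = 197. Would deviate. ✗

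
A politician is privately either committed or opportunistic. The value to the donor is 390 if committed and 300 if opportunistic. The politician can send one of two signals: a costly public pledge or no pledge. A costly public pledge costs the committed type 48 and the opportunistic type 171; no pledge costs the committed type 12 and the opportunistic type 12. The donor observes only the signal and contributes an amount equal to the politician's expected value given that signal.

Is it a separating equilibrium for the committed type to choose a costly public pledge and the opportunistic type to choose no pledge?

If types separate, pledge earns payment 390 and no pledge earns 300.
Committed: pledge gives 390 − 48 = 342; no pledge gives 300 − 12 = 288. No deviation. ✓
Opportunistic: no pledge gives 300 − 12 = 288; pledge gives 390 − 171 = 219. No deviation. ✓
Neither type gains from mimicking the other.

Yes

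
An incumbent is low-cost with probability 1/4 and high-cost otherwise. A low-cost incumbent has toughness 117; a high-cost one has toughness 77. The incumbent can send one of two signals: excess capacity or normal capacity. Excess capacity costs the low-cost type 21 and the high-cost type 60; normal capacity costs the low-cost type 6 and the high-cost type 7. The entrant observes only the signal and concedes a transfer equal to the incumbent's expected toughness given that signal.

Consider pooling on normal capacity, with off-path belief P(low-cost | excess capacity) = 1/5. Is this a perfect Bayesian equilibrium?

On the equilibrium path (normal capacity) the entrant holds the prior 1/4 and pays 1/4·117 + 3/4·77 = 87. Off-path (excess capacity) belief 1/5 gives 1/5·117 + 4/5·77 = 85.
Low-cost: normal capacity gives 87 − 6 = 81; excess capacity gives 85 − 21 = 64. Stays. ✓
High-cost: normal capacity gives 87 − 7 = 80; excess capacity gives 85 − 60 = 25. Stays. ✓
Beliefs are Bayes-consistent on-path and both types best-respond.

Yes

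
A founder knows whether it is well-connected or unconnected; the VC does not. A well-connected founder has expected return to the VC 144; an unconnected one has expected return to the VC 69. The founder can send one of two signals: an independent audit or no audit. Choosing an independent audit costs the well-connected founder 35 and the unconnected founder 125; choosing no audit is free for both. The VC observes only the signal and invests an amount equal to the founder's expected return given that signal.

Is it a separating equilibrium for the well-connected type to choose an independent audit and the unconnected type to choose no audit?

Under separation the VC infers type exactly: audit → well-connected (pays 144), no audit → unconnected (pays 69).
Well-connected: audit gives 144 − 35 = 109; no audit gives 69 − 0 = 69. No deviation. ✓
Unconnected: no audit gives 69 − 0 = 69; audit gives 144 − 125 = 19. No deviation. ✓
Both incentive constraints hold.

Yes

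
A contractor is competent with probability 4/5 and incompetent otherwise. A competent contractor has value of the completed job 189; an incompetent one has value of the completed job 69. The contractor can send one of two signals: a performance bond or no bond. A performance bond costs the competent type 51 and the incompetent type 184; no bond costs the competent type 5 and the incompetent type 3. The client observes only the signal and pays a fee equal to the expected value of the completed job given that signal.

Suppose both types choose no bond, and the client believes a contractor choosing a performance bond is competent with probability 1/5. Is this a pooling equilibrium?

Yes

At the pooled signal (no bond) the client holds the prior 4/5 and pays 4/5·189 + 1/5·69 = 165. Off-path (bond) belief 1/5 gives 1/5·189 + 4/5·69 = 93.
Competent: no bond gives 165 − 5 = 160; bond gives 93 − 51 = 42. Stays. ✓
Incompetent: no bond gives 165 − 3 = 162; bond gives 93 − 184 = -91. Stays. ✓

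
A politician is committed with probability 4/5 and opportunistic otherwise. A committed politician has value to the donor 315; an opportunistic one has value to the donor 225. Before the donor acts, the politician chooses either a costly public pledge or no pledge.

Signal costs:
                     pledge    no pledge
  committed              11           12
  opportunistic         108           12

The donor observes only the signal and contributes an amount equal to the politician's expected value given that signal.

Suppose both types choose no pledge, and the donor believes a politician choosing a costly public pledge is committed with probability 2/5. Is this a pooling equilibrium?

On the equilibrium path (no pledge) the donor holds the prior 4/5 and pays 4/5·315 + 1/5·225 = 297. Off-path (pledge) belief 2/5 gives 2/5·315 + 3/5·225 = 261.
Committed: no pledge gives 297 − 12 = 285; pledge gives 261 − 11 = 250. Stays. ✓
Opportunistic: no pledge gives 297 − 12 = 285; pledge gives 261 − 108 = 153. Stays. ✓
Beliefs are Bayes-consistent on-path and both types best-respond.

Yes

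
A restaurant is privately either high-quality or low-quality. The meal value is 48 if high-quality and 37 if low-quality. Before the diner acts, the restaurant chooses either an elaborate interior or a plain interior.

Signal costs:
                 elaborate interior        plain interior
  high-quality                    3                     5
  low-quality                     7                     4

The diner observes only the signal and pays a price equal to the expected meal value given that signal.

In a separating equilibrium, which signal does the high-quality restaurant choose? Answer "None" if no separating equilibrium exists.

Try high-quality → elaborate interior, low-quality → plain interior:
  If types separate, elaborate interior earns payment 48 and plain interior earns 37.
  High-quality: elaborate interior gives 48 − 3 = 45; plain interior gives 37 − 5 = 32. No deviation. ✓
  Low-quality: plain interior gives 37 − 4 = 33; elaborate interior gives 48 − 7 = 41. Would deviate. ✗
Try high-quality → plain interior, low-quality → elaborate interior:
  If types separate, plain interior earns payment 48 and elaborate interior earns 37.
  High-quality: plain interior gives 48 − 5 = 43; elaborate interior gives 37 − 3 = 34. No deviation. ✓
  Low-quality: elaborate interior gives 37 − 7 = 30; plain interior gives 48 − 4 = 44. Would deviate. ✗
Neither assignment is incentive-compatible.

None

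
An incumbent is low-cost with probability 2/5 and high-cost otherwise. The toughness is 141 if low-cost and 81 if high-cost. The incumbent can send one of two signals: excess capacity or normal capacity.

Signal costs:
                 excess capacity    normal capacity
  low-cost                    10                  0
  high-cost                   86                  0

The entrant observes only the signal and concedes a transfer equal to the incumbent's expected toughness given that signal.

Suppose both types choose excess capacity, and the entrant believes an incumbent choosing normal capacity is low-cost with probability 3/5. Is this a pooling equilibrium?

At the pooled signal (excess capacity) the entrant holds the prior 2/5 and pays 2/5·141 + 3/5·81 = 105. Off-path (normal capacity) belief 3/5 gives 3/5·141 + 2/5·81 = 117.
Low-cost: excess capacity gives 105 − 10 = 95; normal capacity gives 117 − 0 = 117. Deviates. ✗
High-cost: excess capacity gives 105 − 86 = 19; normal capacity gives 117 − 0 = 117. Deviates. ✗

No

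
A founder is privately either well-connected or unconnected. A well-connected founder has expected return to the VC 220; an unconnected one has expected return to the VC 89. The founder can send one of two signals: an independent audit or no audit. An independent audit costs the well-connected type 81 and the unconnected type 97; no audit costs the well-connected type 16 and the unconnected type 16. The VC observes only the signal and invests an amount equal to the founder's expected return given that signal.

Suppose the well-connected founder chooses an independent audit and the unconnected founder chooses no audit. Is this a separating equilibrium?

No

If types separate, audit earns payment 220 and no audit earns 89.
Well-connected: audit gives 220 − 81 = 139; no audit gives 89 − 16 = 73. No deviation. ✓
Unconnected: no audit gives 89 − 16 = 73; audit gives 220 − 97 = 123. Would deviate. ✗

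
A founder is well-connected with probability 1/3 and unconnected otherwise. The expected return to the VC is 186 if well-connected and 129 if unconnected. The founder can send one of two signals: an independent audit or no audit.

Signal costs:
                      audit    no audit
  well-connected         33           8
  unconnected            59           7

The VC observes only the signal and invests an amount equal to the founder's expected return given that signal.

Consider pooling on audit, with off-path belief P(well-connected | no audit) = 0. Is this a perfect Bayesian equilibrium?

At the pooled signal (audit) the VC holds the prior 1/3 and pays 1/3·186 + 2/3·129 = 148. Off-path (no audit) belief 0 gives 0·186 + 1·129 = 129.
Well-connected: audit gives 148 − 33 = 115; no audit gives 129 − 8 = 121. Deviates. ✗
Unconnected: audit gives 148 − 59 = 89; no audit gives 129 − 7 = 122. Deviates. ✗

No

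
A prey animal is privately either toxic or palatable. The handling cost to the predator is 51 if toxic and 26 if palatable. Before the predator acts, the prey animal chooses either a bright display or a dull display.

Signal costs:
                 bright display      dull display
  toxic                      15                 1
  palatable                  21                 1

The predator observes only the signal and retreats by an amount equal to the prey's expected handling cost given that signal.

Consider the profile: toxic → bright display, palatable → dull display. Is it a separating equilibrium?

If types separate, bright display earns payment 51 and dull display earns 26.
Toxic: bright display gives 51 − 15 = 36; dull display gives 26 − 1 = 25. No deviation. ✓
Palatable: dull display gives 26 − 1 = 25; bright display gives 51 − 21 = 30. Would deviate. ✗

No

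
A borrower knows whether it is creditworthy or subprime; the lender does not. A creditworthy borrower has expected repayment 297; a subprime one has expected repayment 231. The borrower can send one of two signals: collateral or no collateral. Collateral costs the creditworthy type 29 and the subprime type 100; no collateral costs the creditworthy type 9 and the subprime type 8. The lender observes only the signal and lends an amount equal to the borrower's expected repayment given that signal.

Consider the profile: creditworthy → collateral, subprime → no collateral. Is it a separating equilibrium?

Yes

Under separation the lender infers type exactly: collateral → creditworthy (pays 297), no collateral → subprime (pays 231).
Creditworthy: collateral gives 297 − 29 = 268; no collateral gives 231 − 9 = 222. No deviation. ✓
Subprime: no collateral gives 231 − 8 = 223; collateral gives 297 − 100 = 197. No deviation. ✓
Neither type gains from mimicking the other.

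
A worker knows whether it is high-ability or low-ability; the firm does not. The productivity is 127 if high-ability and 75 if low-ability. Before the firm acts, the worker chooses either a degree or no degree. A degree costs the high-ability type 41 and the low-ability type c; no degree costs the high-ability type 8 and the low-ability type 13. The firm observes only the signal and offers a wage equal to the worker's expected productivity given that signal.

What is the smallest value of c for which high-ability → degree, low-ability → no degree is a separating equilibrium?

Under separation: degree → high-ability (pays 127); no degree → low-ability (pays 75).
High-ability: 127 − 41 = 86 ≥ 75 − 8 = 67. Holds regardless of c. ✓
Low-ability: 75 − 13 ≥ 127 − c, so c ≥ 127 − 62 = 65.

65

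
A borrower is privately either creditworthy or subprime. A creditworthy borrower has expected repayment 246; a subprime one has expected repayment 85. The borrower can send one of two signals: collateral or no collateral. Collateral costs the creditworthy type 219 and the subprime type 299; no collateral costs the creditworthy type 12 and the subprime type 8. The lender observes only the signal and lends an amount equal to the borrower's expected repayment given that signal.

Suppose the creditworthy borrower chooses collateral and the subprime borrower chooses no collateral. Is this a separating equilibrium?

No

If types separate, collateral earns payment 246 and no collateral earns 85.
Creditworthy: collateral gives 246 − 219 = 27; no collateral gives 85 − 12 = 73. Would deviate. ✗
Subprime: no collateral gives 85 − 8 = 77; collateral gives 246 − 299 = -53. No deviation. ✓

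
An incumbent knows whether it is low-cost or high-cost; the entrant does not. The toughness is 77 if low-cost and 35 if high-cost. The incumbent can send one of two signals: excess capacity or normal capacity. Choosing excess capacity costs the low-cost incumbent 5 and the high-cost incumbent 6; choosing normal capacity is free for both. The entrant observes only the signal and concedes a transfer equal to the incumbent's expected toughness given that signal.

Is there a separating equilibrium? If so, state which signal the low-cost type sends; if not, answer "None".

Try low-cost → excess capacity, high-cost → normal capacity:
  Under separation the entrant infers type exactly: excess capacity → low-cost (pays 77), normal capacity → high-cost (pays 35).
  Low-cost: excess capacity gives 77 − 5 = 72; normal capacity gives 35 − 0 = 35. No deviation. ✓
  High-cost: normal capacity gives 35 − 0 = 35; excess capacity gives 77 − 6 = 71. Would deviate. ✗
Try low-cost → normal capacity, high-cost → excess capacity:
  Under separation the entrant infers type exactly: normal capacity → low-cost (pays 77), excess capacity → high-cost (pays 35).
  Low-cost: normal capacity gives 77 − 0 = 77; excess capacity gives 35 − 5 = 30. No deviation. ✓
  High-cost: excess capacity gives 35 − 6 = 29; normal capacity gives 77 − 0 = 77. Would deviate. ✗
Neither assignment is incentive-compatible.

None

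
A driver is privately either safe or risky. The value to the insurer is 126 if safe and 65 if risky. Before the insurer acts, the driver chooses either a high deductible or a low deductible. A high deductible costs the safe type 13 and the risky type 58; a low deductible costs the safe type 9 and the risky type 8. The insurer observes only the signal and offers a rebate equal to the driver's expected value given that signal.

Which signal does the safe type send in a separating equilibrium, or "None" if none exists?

Try safe → high deductible, risky → low deductible:
  If types separate, high deductible earns payment 126 and low deductible earns 65.
  Safe: high deductible gives 126 − 13 = 113; low deductible gives 65 − 9 = 56. No deviation. ✓
  Risky: low deductible gives 65 − 8 = 57; high deductible gives 126 − 58 = 68. Would deviate. ✗
Try safe → low deductible, risky → high deductible:
  If types separate, low deductible earns payment 126 and high deductible earns 65.
  Safe: low deductible gives 126 − 9 = 117; high deductible gives 65 − 13 = 52. No deviation. ✓
  Risky: high deductible gives 65 − 58 = 7; low deductible gives 126 − 8 = 118. Would deviate. ✗
Neither assignment is incentive-compatible.

None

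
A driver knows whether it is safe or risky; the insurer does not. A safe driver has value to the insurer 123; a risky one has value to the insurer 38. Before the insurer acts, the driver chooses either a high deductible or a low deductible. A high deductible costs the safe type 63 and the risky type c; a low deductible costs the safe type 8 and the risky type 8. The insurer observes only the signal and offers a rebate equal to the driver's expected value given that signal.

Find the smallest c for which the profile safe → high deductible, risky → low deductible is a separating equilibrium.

Under separation: high deductible → safe (pays 123); low deductible → risky (pays 38).
Safe: 123 − 63 = 60 ≥ 38 − 8 = 30. Holds regardless of c. ✓
Risky: 38 − 8 ≥ 123 − c, so c ≥ 123 − 30 = 93.

93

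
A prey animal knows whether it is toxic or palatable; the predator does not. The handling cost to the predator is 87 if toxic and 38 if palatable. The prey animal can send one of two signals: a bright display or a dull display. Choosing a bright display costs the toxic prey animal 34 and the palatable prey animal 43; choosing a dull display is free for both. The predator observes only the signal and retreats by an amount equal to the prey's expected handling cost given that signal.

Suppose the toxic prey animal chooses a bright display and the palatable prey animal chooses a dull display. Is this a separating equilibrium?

No

Under separation the predator infers type exactly: bright display → toxic (pays 87), dull display → palatable (pays 38).
Toxic: bright display gives 87 − 34 = 53; dull display gives 38 − 0 = 38. No deviation. ✓
Palatable: dull display gives 38 − 0 = 38; bright display gives 87 − 43 = 44. Would deviate. ✗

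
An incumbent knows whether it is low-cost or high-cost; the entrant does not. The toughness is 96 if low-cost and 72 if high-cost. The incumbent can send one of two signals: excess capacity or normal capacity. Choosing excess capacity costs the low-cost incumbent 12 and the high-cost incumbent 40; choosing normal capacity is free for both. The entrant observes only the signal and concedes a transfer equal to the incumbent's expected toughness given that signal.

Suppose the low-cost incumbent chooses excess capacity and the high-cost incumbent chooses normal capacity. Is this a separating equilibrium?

Yes

Under separation the entrant infers type exactly: excess capacity → low-cost (pays 96), normal capacity → high-cost (pays 72).
Low-cost: excess capacity gives 96 − 12 = 84; normal capacity gives 72 − 0 = 72. No deviation. ✓
High-cost: normal capacity gives 72 − 0 = 72; excess capacity gives 96 − 40 = 56. No deviation. ✓
Neither type gains from mimicking the other.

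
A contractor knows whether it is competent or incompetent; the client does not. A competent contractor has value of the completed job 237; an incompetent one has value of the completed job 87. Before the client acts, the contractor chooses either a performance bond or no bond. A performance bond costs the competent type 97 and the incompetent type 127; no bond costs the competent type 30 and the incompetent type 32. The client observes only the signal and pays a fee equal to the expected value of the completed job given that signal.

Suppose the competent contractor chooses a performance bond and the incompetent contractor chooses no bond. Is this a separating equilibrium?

No

If types separate, bond earns payment 237 and no bond earns 87.
Competent: bond gives 237 − 97 = 140; no bond gives 87 − 30 = 57. No deviation. ✓
Incompetent: no bond gives 87 − 32 = 55; bond gives 237 − 127 = 110. Would deviate. ✗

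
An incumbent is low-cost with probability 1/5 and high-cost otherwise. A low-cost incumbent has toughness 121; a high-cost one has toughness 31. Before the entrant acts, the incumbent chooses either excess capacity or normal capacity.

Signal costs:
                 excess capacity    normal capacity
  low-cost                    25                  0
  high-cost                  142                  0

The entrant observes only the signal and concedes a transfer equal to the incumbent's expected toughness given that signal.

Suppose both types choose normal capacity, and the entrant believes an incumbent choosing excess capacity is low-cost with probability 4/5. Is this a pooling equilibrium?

No

On the equilibrium path (normal capacity) the entrant holds the prior 1/5 and pays 1/5·121 + 4/5·31 = 49. Off-path (excess capacity) belief 4/5 gives 4/5·121 + 1/5·31 = 103.
Low-cost: normal capacity gives 49 − 0 = 49; excess capacity gives 103 − 25 = 78. Deviates. ✗
High-cost: normal capacity gives 49 − 0 = 49; excess capacity gives 103 − 142 = -39. Stays. ✓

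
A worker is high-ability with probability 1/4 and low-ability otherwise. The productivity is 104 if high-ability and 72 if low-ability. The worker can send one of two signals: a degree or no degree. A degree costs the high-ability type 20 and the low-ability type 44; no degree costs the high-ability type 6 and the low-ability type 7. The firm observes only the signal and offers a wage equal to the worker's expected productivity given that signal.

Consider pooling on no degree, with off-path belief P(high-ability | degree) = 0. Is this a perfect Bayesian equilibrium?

Yes

On the equilibrium path (no degree) the firm holds the prior 1/4 and pays 1/4·104 + 3/4·72 = 80. Off-path (degree) belief 0 gives 0·104 + 1·72 = 72.
High-ability: no degree gives 80 − 6 = 74; degree gives 72 − 20 = 52. Stays. ✓
Low-ability: no degree gives 80 − 7 = 73; degree gives 72 − 44 = 28. Stays. ✓
Beliefs are Bayes-consistent on-path and both types best-respond.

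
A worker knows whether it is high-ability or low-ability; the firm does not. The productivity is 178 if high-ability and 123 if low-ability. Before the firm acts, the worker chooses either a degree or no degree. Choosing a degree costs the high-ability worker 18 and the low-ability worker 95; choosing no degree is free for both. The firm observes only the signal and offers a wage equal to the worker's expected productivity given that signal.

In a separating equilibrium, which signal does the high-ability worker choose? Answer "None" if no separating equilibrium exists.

Try high-ability → degree, low-ability → no degree:
  Under separation the firm infers type exactly: degree → high-ability (pays 178), no degree → low-ability (pays 123).
  High-ability: degree gives 178 − 18 = 160; no degree gives 123 − 0 = 123. No deviation. ✓
  Low-ability: no degree gives 123 − 0 = 123; degree gives 178 − 95 = 83. No deviation. ✓
Both hold — the high-ability type sends degree.

degree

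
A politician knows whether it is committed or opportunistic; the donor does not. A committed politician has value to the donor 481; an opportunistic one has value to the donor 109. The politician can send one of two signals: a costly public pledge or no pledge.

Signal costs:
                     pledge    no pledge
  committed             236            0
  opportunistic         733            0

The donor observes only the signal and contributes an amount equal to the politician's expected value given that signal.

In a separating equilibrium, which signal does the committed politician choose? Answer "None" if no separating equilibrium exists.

pledge

Try committed → pledge, opportunistic → no pledge:
  Under separation the donor infers type exactly: pledge → committed (pays 481), no pledge → opportunistic (pays 109).
  Committed: pledge gives 481 − 236 = 245; no pledge gives 109 − 0 = 109. No deviation. ✓
  Opportunistic: no pledge gives 109 − 0 = 109; pledge gives 481 − 733 = -252. No deviation. ✓
Both hold — the committed type sends pledge.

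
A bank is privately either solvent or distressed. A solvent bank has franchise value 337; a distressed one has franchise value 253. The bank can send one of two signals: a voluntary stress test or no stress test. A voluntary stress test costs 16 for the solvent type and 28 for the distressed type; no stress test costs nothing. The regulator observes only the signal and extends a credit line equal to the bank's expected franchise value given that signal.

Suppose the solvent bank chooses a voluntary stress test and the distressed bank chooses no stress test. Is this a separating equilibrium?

No

Under separation the regulator infers type exactly: stress test → solvent (pays 337), no stress test → distressed (pays 253).
Solvent: stress test gives 337 − 16 = 321; no stress test gives 253 − 0 = 253. No deviation. ✓
Distressed: no stress test gives 253 − 0 = 253; stress test gives 337 − 28 = 309. Would deviate. ✗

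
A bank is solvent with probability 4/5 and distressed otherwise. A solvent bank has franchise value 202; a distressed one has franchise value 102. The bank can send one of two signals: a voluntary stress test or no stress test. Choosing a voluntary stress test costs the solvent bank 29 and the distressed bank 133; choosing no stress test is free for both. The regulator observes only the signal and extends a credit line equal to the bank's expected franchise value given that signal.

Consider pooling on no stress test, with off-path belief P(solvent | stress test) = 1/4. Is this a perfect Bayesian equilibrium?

Yes

At the pooled signal (no stress test) the regulator holds the prior 4/5 and pays 4/5·202 + 1/5·102 = 182. Off-path (stress test) belief 1/4 gives 1/4·202 + 3/4·102 = 127.
Solvent: no stress test gives 182 − 0 = 182; stress test gives 127 − 29 = 98. Stays. ✓
Distressed: no stress test gives 182 − 0 = 182; stress test gives 127 − 133 = -6. Stays. ✓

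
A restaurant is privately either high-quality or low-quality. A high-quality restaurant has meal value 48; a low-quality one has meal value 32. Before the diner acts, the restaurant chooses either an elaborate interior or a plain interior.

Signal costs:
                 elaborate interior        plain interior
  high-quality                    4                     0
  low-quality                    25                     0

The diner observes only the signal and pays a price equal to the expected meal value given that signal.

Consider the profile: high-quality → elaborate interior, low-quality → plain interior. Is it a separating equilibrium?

Yes

If types separate, elaborate interior earns payment 48 and plain interior earns 32.
High-quality: elaborate interior gives 48 − 4 = 44; plain interior gives 32 − 0 = 32. No deviation. ✓
Low-quality: plain interior gives 32 − 0 = 32; elaborate interior gives 48 − 25 = 23. No deviation. ✓
Neither type gains from mimicking the other.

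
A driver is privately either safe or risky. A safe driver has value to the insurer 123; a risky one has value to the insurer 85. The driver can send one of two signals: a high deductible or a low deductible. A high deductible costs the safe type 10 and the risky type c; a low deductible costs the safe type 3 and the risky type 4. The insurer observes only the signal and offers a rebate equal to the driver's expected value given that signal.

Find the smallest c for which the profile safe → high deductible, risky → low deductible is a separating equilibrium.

42

Under separation: high deductible → safe (pays 123); low deductible → risky (pays 85).
Safe: 123 − 10 = 113 ≥ 85 − 3 = 82. Holds regardless of c. ✓
Risky: 85 − 4 ≥ 123 − c, so c ≥ 123 − 81 = 42.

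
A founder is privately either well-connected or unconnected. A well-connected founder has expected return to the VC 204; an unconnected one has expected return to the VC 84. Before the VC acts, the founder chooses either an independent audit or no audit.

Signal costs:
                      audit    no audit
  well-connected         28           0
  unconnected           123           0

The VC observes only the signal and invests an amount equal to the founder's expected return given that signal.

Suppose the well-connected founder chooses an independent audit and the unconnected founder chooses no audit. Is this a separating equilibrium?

Under separation the VC infers type exactly: audit → well-connected (pays 204), no audit → unconnected (pays 84).
Well-connected: audit gives 204 − 28 = 176; no audit gives 84 − 0 = 84. No deviation. ✓
Unconnected: no audit gives 84 − 0 = 84; audit gives 204 − 123 = 81. No deviation. ✓
Neither type gains from mimicking the other.

Yes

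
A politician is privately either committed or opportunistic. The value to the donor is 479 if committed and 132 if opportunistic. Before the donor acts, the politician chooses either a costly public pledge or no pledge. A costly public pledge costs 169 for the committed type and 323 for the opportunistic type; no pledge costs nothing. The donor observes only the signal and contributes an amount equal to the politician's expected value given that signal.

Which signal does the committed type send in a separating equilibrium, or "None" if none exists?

Try committed → pledge, opportunistic → no pledge:
  Under separation the donor infers type exactly: pledge → committed (pays 479), no pledge → opportunistic (pays 132).
  Committed: pledge gives 479 − 169 = 310; no pledge gives 132 − 0 = 132. No deviation. ✓
  Opportunistic: no pledge gives 132 − 0 = 132; pledge gives 479 − 323 = 156. Would deviate. ✗
Try committed → no pledge, opportunistic → pledge:
  Under separation the donor infers type exactly: no pledge → committed (pays 479), pledge → opportunistic (pays 132).
  Committed: no pledge gives 479 − 0 = 479; pledge gives 132 − 169 = -37. No deviation. ✓
  Opportunistic: pledge gives 132 − 323 = -191; no pledge gives 479 − 0 = 479. Would deviate. ✗
Neither assignment is incentive-compatible.

None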